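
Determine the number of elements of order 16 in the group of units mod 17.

φ(17) = 17 − 1 = 16 = 2^4.
(Z/17Z)^× is cyclic (|G| = 16); a cyclic group of order m has exactly φ(d) elements of each order d | m, and none otherwise.
16 = 2^4 divides 16, and φ(16) = 8.

8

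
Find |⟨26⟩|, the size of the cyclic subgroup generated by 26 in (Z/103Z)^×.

ord(26) | φ(103) = 103 − 1 = 102 = 2 · 3 · 17.
Divisors of 102: 1, 2, 3, 6, 17, 34, 51, 102.
Evaluate successive powers at the divisors of 102:
26^1 ≡ 26
26^2 ≡ 58
26^3 ≡ 66
26^6 ≡ 30
26^17 ≡ 56
26^34 ≡ 46
26^51 ≡ 1
Therefore the multiplicative order of 26 modulo 103 is 51.

51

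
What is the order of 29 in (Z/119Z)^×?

16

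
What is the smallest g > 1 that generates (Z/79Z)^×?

3

φ(79) = 79 − 1 = 78 = 2 · 3 · 13.
g is a primitive root iff g^(78/q) ≢ 1 (mod 79) for each prime q ∈ {2, 3, 13}.
g = 2: 2^39 ≡ 1 — hits 1, so not a primitive root.
g = 3: 3^39 ≡ 78; 3^26 ≡ 23; 3^6 ≡ 18 — none is 1, so 3 is a primitive root.
The smallest primitive root modulo 79 is 3.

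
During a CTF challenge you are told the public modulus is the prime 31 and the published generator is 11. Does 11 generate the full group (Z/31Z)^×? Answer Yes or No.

Yes

φ(31) = 31 − 1 = 30 = 2 · 3 · 5.
Test 11^(30/q) mod 31 for each prime factor q of 30:
11^15 ≡ 30 (mod 31)  [q = 2: ≢ 1 ✓]
11^10 ≡ 5 (mod 31)  [q = 3: ≢ 1 ✓]
11^6 ≡ 4 (mod 31)  [q = 5: ≢ 1 ✓]
Every test exponent gives a nontrivial residue, hence 11 generates the full group.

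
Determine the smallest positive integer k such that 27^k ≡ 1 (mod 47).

By Lagrange's theorem, ord_47(27) divides φ(47) = 47 − 1 = 46 = 2 · 23.
Divisors of 46: 1, 2, 23, 46.
Check 27^d mod 47 for each divisor in increasing order:
27^1 ≡ 27
27^2 ≡ 24
27^23 ≡ 1
Hence ord(27) = 23.

23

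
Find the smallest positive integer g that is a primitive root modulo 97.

5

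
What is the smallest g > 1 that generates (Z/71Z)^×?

7

φ(71) = 71 − 1 = 70 = 2 · 5 · 7.
g is a primitive root iff g^(70/q) ≢ 1 (mod 71) for each prime q ∈ {2, 5, 7}.
g = 2: 2^35 ≡ 1 — hits 1, so not a primitive root.
g = 3: 3^35 ≡ 1 — hits 1, so not a primitive root.
g = 4: 4^35 ≡ 1 — hits 1, so not a primitive root.
g = 5: 5^35 ≡ 1 — hits 1, so not a primitive root.
g = 6: 6^35 ≡ 1 — hits 1, so not a primitive root.
g = 7: 7^35 ≡ 70; 7^14 ≡ 54; 7^10 ≡ 45 — none is 1, so 7 is a primitive root.
Hence the least primitive root of 71 is 7.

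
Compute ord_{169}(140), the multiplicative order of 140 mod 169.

78

Since 140 ∈ (Z/169Z)^×, its order divides φ(169) = φ(13^2) = 13·(13−1) = 156 = 2^2 · 3 · 13.
Divisors of 156: 1, 2, 3, 4, 6, 12, 13, 26, 39, 52, 78, 156.
Test each divisor d:
140^1 ≡ 140 (mod 169)
140^2 ≡ 165 (mod 169)
140^3 ≡ 116 (mod 169)
140^4 ≡ 16 (mod 169)
140^6 ≡ 105 (mod 169)
140^12 ≡ 40 (mod 169)
140^13 ≡ 23 (mod 169)
140^26 ≡ 22 (mod 169)
140^39 ≡ 168 (mod 169)
140^52 ≡ 146 (mod 169)
140^78 ≡ 1 (mod 169) ✓
Hence ord(140) = 78.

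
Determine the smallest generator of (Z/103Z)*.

5

φ(103) = 103 − 1 = 102 = 2 · 3 · 17.
g is a primitive root iff g^(102/q) ≢ 1 (mod 103) for each prime q ∈ {2, 3, 17}.
g = 2: 2^51 ≡ 1 — hits 1, so not a primitive root.
g = 3: 3^51 ≡ 102; 3^34 ≡ 1 — hits 1, so not a primitive root.
g = 4: 4^51 ≡ 1 — hits 1, so not a primitive root.
g = 5: 5^51 ≡ 102; 5^34 ≡ 56; 5^6 ≡ 72 — none is 1, so 5 is a primitive root.
Hence the least primitive root of 103 is 5.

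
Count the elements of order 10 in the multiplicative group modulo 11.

4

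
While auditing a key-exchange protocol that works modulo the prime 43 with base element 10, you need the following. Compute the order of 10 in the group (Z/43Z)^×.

By Lagrange's theorem, ord_43(10) divides φ(43) = 43 − 1 = 42 = 2 · 3 · 7.
Divisors of 42: 1, 2, 3, 6, 7, 14, 21, 42.
Evaluate successive powers at the divisors of 42:
10^1 ≡ 10 (mod 43)
10^2 ≡ 14 (mod 43)
10^3 ≡ 11 (mod 43)
10^6 ≡ 35 (mod 43)
10^7 ≡ 6 (mod 43)
10^14 ≡ 36 (mod 43)
10^21 ≡ 1 (mod 43) ✓
Therefore the multiplicative order of 10 modulo 43 is 21.

21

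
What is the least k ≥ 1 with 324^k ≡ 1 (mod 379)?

ord(324) | φ(379) = 379 − 1 = 378 = 2 · 3^3 · 7.
Divisors of 378: 1, 2, 3, 6, 7, 9, 14, 18, 21, 27, 42, 54, 63, 126, 189, 378.
Evaluate successive powers at the divisors of 378:
324^1 ≡ 324 (mod 379)
324^2 ≡ 372 (mod 379)
324^3 ≡ 6 (mod 379)
324^6 ≡ 36 (mod 379)
324^7 ≡ 294 (mod 379)
324^9 ≡ 216 (mod 379)
324^14 ≡ 24 (mod 379)
324^18 ≡ 39 (mod 379)
324^21 ≡ 234 (mod 379)
324^27 ≡ 86 (mod 379)
324^42 ≡ 180 (mod 379)
324^54 ≡ 195 (mod 379)
324^63 ≡ 51 (mod 379)
324^126 ≡ 327 (mod 379)
324^189 ≡ 1 (mod 379) ✓
So ord_379(324) = 189.

189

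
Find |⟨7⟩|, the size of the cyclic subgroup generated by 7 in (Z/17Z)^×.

By Lagrange's theorem, ord_17(7) divides φ(17) = 17 − 1 = 16 = 2^4.
Divisors of 16: 1, 2, 4, 8, 16.
Check 7^d mod 17 for each divisor in increasing order:
7^1 ≡ 7 (mod 17)
7^2 ≡ 15 (mod 17)
7^4 ≡ 4 (mod 17)
7^8 ≡ 16 (mod 17)
7^16 ≡ 1 (mod 17) ✓
Therefore the multiplicative order of 7 modulo 17 is 16.

16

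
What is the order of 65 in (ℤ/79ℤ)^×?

The order of 65 must divide φ(79) = 79 − 1 = 78 = 2 · 3 · 13.
Divisors of 78: 1, 2, 3, 6, 13, 26, 39, 78.
Compute 65^d (mod 79) for the divisors d until we hit 1:
65^1 ≡ 65
65^2 ≡ 38
65^3 ≡ 21
65^6 ≡ 46
65^13 ≡ 1
The smallest such exponent is 13, so the order of 65 is 13.

13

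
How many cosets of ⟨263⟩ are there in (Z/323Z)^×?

Since 263 ∈ (Z/323Z)^×, its order divides φ(323) = φ(17·19) = (17−1)·(19−1) = 16·18 = 288 = 2^5 · 3^2.
Divisors of 288: 1, 2, 3, 4, 6, 8, 9, 12, 16, 18, 24, 32, 36, 48, 72, 96, 144, 288.
Test each divisor d:
263^1 ≡ 263 (mod 323)
263^2 ≡ 47 (mod 323)
263^3 ≡ 87 (mod 323)
263^4 ≡ 271 (mod 323)
263^6 ≡ 140 (mod 323)
263^8 ≡ 120 (mod 323)
263^9 ≡ 229 (mod 323)
263^12 ≡ 220 (mod 323)
263^16 ≡ 188 (mod 323)
263^18 ≡ 115 (mod 323)
263^24 ≡ 273 (mod 323)
263^32 ≡ 137 (mod 323)
263^36 ≡ 305 (mod 323)
263^48 ≡ 239 (mod 323)
263^72 ≡ 1 (mod 323) ✓
So ord_323(263) = 72, hence |⟨263⟩| = 72.
[(Z/323Z)^× : ⟨263⟩] = 288/72 = 4.

4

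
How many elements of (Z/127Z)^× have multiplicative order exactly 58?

φ(127) = 127 − 1 = 126 = 2 · 3^2 · 7.
In a cyclic group of order 126, there are φ(d) elements of order d for each divisor d of 126, and zero for non-divisors.
Since 58 ∤ 126, the count is 0.

0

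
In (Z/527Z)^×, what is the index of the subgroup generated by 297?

4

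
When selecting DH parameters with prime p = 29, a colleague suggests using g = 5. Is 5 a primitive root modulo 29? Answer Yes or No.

No

φ(29) = 29 − 1 = 28 = 2^2 · 7.
Test 5^(28/q) mod 29 for each prime factor q of 28:
5^14 ≡ 1 (mod 29)  [q = 2: ≡ 1 ✗]
5^4 ≡ 16 (mod 29)  [q = 7: ≢ 1 ✓]
The check at q = 2 fails, so 5 generates a proper subgroup.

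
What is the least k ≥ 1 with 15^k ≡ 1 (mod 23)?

22

The order of 15 must divide φ(23) = 23 − 1 = 22 = 2 · 11.
Divisors of 22: 1, 2, 11, 22.
Compute 15^d (mod 23) for the divisors d until we hit 1:
15^1 ≡ 15 (mod 23)
15^2 ≡ 18 (mod 23)
15^11 ≡ 22 (mod 23)
15^22 ≡ 1 (mod 23) ✓
Hence ord(15) = 22.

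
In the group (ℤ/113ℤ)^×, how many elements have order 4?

2

φ(113) = 113 − 1 = 112 = 2^4 · 7.
(Z/113Z)^× is cyclic (|G| = 112); a cyclic group of order m has exactly φ(d) elements of each order d | m, and none otherwise.
4 = 2^2 divides 112, and φ(4) = 2.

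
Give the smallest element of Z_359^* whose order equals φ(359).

7

φ(359) = 359 − 1 = 358 = 2 · 179.
g is a primitive root iff g^(358/q) ≢ 1 (mod 359) for each prime q ∈ {2, 179}.
g = 2: 2^179 ≡ 1 — hits 1, so not a primitive root.
g = 3: 3^179 ≡ 1 — hits 1, so not a primitive root.
g = 4: 4^179 ≡ 1 — hits 1, so not a primitive root.
g = 5: 5^179 ≡ 1 — hits 1, so not a primitive root.
g = 6: 6^179 ≡ 1 — hits 1, so not a primitive root.
g = 7: 7^179 ≡ 358; 7^2 ≡ 49 — none is 1, so 7 is a primitive root.
The smallest primitive root modulo 359 is 7.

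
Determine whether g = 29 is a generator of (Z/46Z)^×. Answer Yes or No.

No

φ(46) = φ(2)·φ(23) = 1·22 = 22 = 2 · 11.
Test 29^(22/q) mod 46 for each prime factor q of 22:
29^11 ≡ 1 (mod 46)  [q = 2: ≡ 1 ✗]
29^2 ≡ 13 (mod 46)  [q = 11: ≢ 1 ✓]
The check at q = 2 fails, so 29 generates a proper subgroup.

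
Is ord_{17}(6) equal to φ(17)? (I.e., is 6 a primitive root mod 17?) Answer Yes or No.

φ(17) = 17 − 1 = 16 = 2^4.
6 is a primitive root mod 17 iff 6^(φ(17)/q) ≢ 1 for every prime q | φ(17), i.e. q ∈ {2}.
6^8 ≡ 16 (mod 17)  [q = 2: ≢ 1 ✓]
All checks pass, so 6 has order 16 and is a primitive root modulo 17.

Yes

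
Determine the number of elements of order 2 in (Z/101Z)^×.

1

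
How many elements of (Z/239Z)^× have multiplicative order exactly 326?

0

φ(239) = 239 − 1 = 238 = 2 · 7 · 17.
Since (Z/239Z)^× is cyclic of order 238, the number of elements of order d is φ(d) when d | 238 and 0 otherwise.
326 does not divide 238, so no element of (Z/239Z)^× has order 326.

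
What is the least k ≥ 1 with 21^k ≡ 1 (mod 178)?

44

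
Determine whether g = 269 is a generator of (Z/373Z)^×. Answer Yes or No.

No

φ(373) = 373 − 1 = 372 = 2^2 · 3 · 31.
269 is a primitive root mod 373 iff 269^(φ(373)/q) ≢ 1 for every prime q | φ(373), i.e. q ∈ {2, 3, 31}.
269^186 ≡ 372 (mod 373)  [q = 2: ≢ 1 ✓]
269^124 ≡ 1 (mod 373)  [q = 3: ≡ 1 ✗]
269^12 ≡ 1 (mod 373)  [q = 31: ≡ 1 ✗]
Since 269^124 ≡ 1, the order of 269 divides 124 < 372, so 269 is not a primitive root.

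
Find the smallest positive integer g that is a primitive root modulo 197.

2

φ(197) = 197 − 1 = 196 = 2^2 · 7^2.
Test candidates g = 2, 3, … against the prime factors q ∈ {2, 7} of φ(197): g is a generator iff g^(196/q) ≢ 1 for every such q.
g = 2: 2^98 ≡ 196; 2^28 ≡ 104 — none is 1, so 2 is a primitive root.
So 2 is the smallest generator of (Z/197Z)^×.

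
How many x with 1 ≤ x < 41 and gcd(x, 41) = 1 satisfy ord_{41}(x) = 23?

0

φ(41) = 41 − 1 = 40 = 2^3 · 5.
In a cyclic group of order 40, there are φ(d) elements of order d for each divisor d of 40, and zero for non-divisors.
23 does not divide 40, so no element of (Z/41Z)^× has order 23.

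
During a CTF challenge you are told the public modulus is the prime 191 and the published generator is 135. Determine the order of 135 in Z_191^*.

95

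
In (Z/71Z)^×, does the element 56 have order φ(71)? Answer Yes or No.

φ(71) = 71 − 1 = 70 = 2 · 5 · 7.
Test 56^(70/q) mod 71 for each prime factor q of 70:
56^35 ≡ 70 (mod 71)  [q = 2: ≢ 1 ✓]
56^14 ≡ 25 (mod 71)  [q = 5: ≢ 1 ✓]
56^10 ≡ 48 (mod 71)  [q = 7: ≢ 1 ✓]
Every test exponent gives a nontrivial residue, hence 56 generates the full group.

Yes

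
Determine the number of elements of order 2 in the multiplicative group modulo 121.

1

φ(121) = φ(11^2) = 11·(11−1) = 110 = 2 · 5 · 11.
In a cyclic group of order 110, there are φ(d) elements of order d for each divisor d of 110, and zero for non-divisors.
2 | 110, and φ(2) = 2 − 1 = 1.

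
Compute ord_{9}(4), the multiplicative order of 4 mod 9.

By Lagrange's theorem, ord_9(4) divides φ(9) = φ(3^2) = 3·(3−1) = 6 = 2 · 3.
Divisors of 6: 1, 2, 3, 6.
Compute 4^d (mod 9) for the divisors d until we hit 1:
4^1 ≡ 4
4^2 ≡ 7
4^3 ≡ 1
Hence ord(4) = 3.

3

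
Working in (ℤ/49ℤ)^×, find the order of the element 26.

42

Since 26 ∈ (Z/49Z)^×, its order divides φ(49) = φ(7^2) = 7·(7−1) = 42 = 2 · 3 · 7.
Divisors of 42: 1, 2, 3, 6, 7, 14, 21, 42.
Test each divisor d:
26^1 ≡ 26 (mod 49)
26^2 ≡ 39 (mod 49)
26^3 ≡ 34 (mod 49)
26^6 ≡ 29 (mod 49)
26^7 ≡ 19 (mod 49)
26^14 ≡ 18 (mod 49)
26^21 ≡ 48 (mod 49)
26^42 ≡ 1 (mod 49) ✓
Therefore the multiplicative order of 26 modulo 49 is 42.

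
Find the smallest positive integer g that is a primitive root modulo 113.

3

φ(113) = 113 − 1 = 112 = 2^4 · 7.
g is a primitive root iff g^(112/q) ≢ 1 (mod 113) for each prime q ∈ {2, 7}.
g = 2: 2^56 ≡ 1 — hits 1, so not a primitive root.
g = 3: 3^56 ≡ 112; 3^16 ≡ 49 — none is 1, so 3 is a primitive root.
Hence the least primitive root of 113 is 3.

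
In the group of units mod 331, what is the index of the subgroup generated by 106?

3

The order of 106 must divide φ(331) = 331 − 1 = 330 = 2 · 3 · 5 · 11.
Divisors of 330: 1, 2, 3, 5, 6, 10, 11, 15, 22, 30, 33, 55, 66, 110, 165, 330.
Test each divisor d:
106^1 ≡ 106 (mod 331)
106^2 ≡ 313 (mod 331)
106^3 ≡ 78 (mod 331)
106^5 ≡ 251 (mod 331)
106^6 ≡ 126 (mod 331)
106^10 ≡ 111 (mod 331)
106^11 ≡ 181 (mod 331)
106^15 ≡ 57 (mod 331)
106^22 ≡ 323 (mod 331)
106^30 ≡ 270 (mod 331)
106^33 ≡ 207 (mod 331)
106^55 ≡ 330 (mod 331)
106^66 ≡ 150 (mod 331)
106^110 ≡ 1 (mod 331) ✓
So ord_331(106) = 110, hence |⟨106⟩| = 110.
The index is φ(331) / ord(106) = 330 / 110 = 3.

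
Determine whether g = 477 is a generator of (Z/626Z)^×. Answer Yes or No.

Yes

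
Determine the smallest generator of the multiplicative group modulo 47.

φ(47) = 47 − 1 = 46 = 2 · 23.
Test candidates g = 2, 3, … against the prime factors q ∈ {2, 23} of φ(47): g is a generator iff g^(46/q) ≢ 1 for every such q.
g = 2: 2^23 ≡ 1 — hits 1, so not a primitive root.
g = 3: 3^23 ≡ 1 — hits 1, so not a primitive root.
g = 4: 4^23 ≡ 1 — hits 1, so not a primitive root.
g = 5: 5^23 ≡ 46; 5^2 ≡ 25 — none is 1, so 5 is a primitive root.
Hence the least primitive root of 47 is 5.

5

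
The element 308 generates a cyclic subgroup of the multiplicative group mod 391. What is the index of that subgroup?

ord(308) | φ(391) = φ(17·23) = (17−1)·(23−1) = 16·22 = 352 = 2^5 · 11.
Divisors of 352: 1, 2, 4, 8, 11, 16, 22, 32, 44, 88, 176, 352.
Compute 308^d (mod 391) for the divisors d until we hit 1:
308^1 ≡ 308 (mod 391)
308^2 ≡ 242 (mod 391)
308^4 ≡ 305 (mod 391)
308^8 ≡ 358 (mod 391)
308^11 ≡ 93 (mod 391)
308^16 ≡ 307 (mod 391)
308^22 ≡ 47 (mod 391)
308^32 ≡ 18 (mod 391)
308^44 ≡ 254 (mod 391)
308^88 ≡ 1 (mod 391) ✓
Thus |⟨308⟩| = ord(308) = 88.
[(Z/391Z)^× : ⟨308⟩] = 352/88 = 4.

4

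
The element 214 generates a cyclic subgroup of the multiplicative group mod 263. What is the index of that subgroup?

1

The order of 214 must divide φ(263) = 263 − 1 = 262 = 2 · 131.
Divisors of 262: 1, 2, 131, 262.
Evaluate successive powers at the divisors of 262:
214^1 ≡ 214 (mod 263)
214^2 ≡ 34 (mod 263)
214^131 ≡ 262 (mod 263)
214^262 ≡ 1 (mod 263) ✓
So ord_263(214) = 262, hence |⟨214⟩| = 262.
[(Z/263Z)^× : ⟨214⟩] = 262/262 = 1.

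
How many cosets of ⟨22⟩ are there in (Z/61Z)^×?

4

Since 22 ∈ (Z/61Z)^×, its order divides φ(61) = 61 − 1 = 60 = 2^2 · 3 · 5.
Divisors of 60: 1, 2, 3, 4, 5, 6, 10, 12, 15, 20, 30, 60.
Check 22^d mod 61 for each divisor in increasing order:
22^1 ≡ 22
22^2 ≡ 57
22^3 ≡ 34
22^4 ≡ 16
22^5 ≡ 47
22^6 ≡ 58
22^10 ≡ 13
22^12 ≡ 9
22^15 ≡ 1
The order of 22 is 15, so the subgroup it generates has 15 elements.
[(Z/61Z)^× : ⟨22⟩] = 60/15 = 4.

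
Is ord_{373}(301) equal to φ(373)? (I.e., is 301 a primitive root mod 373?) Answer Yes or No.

Yes

φ(373) = 373 − 1 = 372 = 2^2 · 3 · 31.
301 is a primitive root mod 373 iff 301^(φ(373)/q) ≢ 1 for every prime q | φ(373), i.e. q ∈ {2, 3, 31}.
301^186 ≡ 372 (mod 373)  [q = 2: ≢ 1 ✓]
301^124 ≡ 88 (mod 373)  [q = 3: ≢ 1 ✓]
301^12 ≡ 189 (mod 373)  [q = 31: ≢ 1 ✓]
None equal 1, so ord_373(301) = 372: 301 is a primitive root.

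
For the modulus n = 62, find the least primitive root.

3

φ(62) = φ(2)·φ(31) = 1·30 = 30 = 2 · 3 · 5.
g is a primitive root iff g^(30/q) ≢ 1 (mod 62) for each prime q ∈ {2, 3, 5}.
g = 2: gcd(2, 62) = 2 > 1, not a unit — skip.
g = 3: 3^15 ≡ 61; 3^10 ≡ 25; 3^6 ≡ 47 — none is 1, so 3 is a primitive root.
The smallest primitive root modulo 62 is 3.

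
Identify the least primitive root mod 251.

φ(251) = 251 − 1 = 250 = 2 · 5^3.
Test candidates g = 2, 3, … against the prime factors q ∈ {2, 5} of φ(251): g is a generator iff g^(250/q) ≢ 1 for every such q.
g = 2: 2^125 ≡ 250; 2^50 ≡ 1 — hits 1, so not a primitive root.
g = 3: 3^125 ≡ 1 — hits 1, so not a primitive root.
g = 4: 4^125 ≡ 1 — hits 1, so not a primitive root.
g = 5: 5^125 ≡ 1 — hits 1, so not a primitive root.
g = 6: 6^125 ≡ 250; 6^50 ≡ 219 — none is 1, so 6 is a primitive root.
The smallest primitive root modulo 251 is 6.

6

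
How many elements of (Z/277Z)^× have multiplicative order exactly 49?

0

φ(277) = 277 − 1 = 276 = 2^2 · 3 · 23.
(Z/277Z)^× is cyclic (|G| = 276); a cyclic group of order m has exactly φ(d) elements of each order d | m, and none otherwise.
Since 49 ∤ 276, the count is 0.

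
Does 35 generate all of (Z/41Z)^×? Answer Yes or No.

φ(41) = 41 − 1 = 40 = 2^3 · 5.
Test 35^(40/q) mod 41 for each prime factor q of 40:
35^20 ≡ 40 (mod 41)  [q = 2: ≢ 1 ✓]
35^8 ≡ 10 (mod 41)  [q = 5: ≢ 1 ✓]
All checks pass, so 35 has order 40 and is a primitive root modulo 41.

Yes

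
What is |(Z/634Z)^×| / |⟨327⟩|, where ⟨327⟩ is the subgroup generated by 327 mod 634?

4

By Lagrange's theorem, ord_634(327) divides φ(634) = φ(2)·φ(317) = 1·316 = 316 = 2^2 · 79.
Divisors of 316: 1, 2, 4, 79, 158, 316.
Evaluate successive powers at the divisors of 316:
327^1 ≡ 327
327^2 ≡ 417
327^4 ≡ 173
327^79 ≡ 1
Thus |⟨327⟩| = ord(327) = 79.
Index = |(Z/634Z)^×| / |⟨327⟩| = 316 / 79 = 4.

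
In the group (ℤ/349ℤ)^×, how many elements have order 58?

28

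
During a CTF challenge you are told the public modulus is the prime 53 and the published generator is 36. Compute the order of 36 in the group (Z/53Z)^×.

ord(36) | φ(53) = 53 − 1 = 52 = 2^2 · 13.
Divisors of 52: 1, 2, 4, 13, 26, 52.
Compute 36^d (mod 53) for the divisors d until we hit 1:
36^1 ≡ 36
36^2 ≡ 24
36^4 ≡ 46
36^13 ≡ 1
Hence ord(36) = 13.

13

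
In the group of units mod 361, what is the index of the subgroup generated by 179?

ord(179) | φ(361) = φ(19^2) = 19·(19−1) = 342 = 2 · 3^2 · 19.
Divisors of 342: 1, 2, 3, 6, 9, 18, 19, 38, 57, 114, 171, 342.
Evaluate successive powers at the divisors of 342:
179^1 ≡ 179 (mod 361)
179^2 ≡ 273 (mod 361)
179^3 ≡ 132 (mod 361)
179^6 ≡ 96 (mod 361)
179^9 ≡ 37 (mod 361)
179^18 ≡ 286 (mod 361)
179^19 ≡ 293 (mod 361)
179^38 ≡ 292 (mod 361)
179^57 ≡ 360 (mod 361)
179^114 ≡ 1 (mod 361) ✓
The order of 179 is 114, so the subgroup it generates has 114 elements.
The index is φ(361) / ord(179) = 342 / 114 = 3.

3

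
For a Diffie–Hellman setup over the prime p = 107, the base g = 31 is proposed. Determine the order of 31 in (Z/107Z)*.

106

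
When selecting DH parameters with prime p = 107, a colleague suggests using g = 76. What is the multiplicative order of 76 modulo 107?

53

The order of 76 must divide φ(107) = 107 − 1 = 106 = 2 · 53.
Divisors of 106: 1, 2, 53, 106.
Test each divisor d:
76^1 ≡ 76 (mod 107)
76^2 ≡ 105 (mod 107)
76^53 ≡ 1 (mod 107) ✓
Hence ord(76) = 53.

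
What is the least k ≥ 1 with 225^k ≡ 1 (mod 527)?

20

By Lagrange's theorem, ord_527(225) divides φ(527) = φ(17·31) = (17−1)·(31−1) = 16·30 = 480 = 2^5 · 3 · 5.
Divisors of 480: 1, 2, 3, 4, 5, 6, 8, 10, 12, 15, 16, 20, 24, 30, 32, 40, 48, 60, 80, 96, 120, 160, 240, 480.
Test each divisor d:
225^1 ≡ 225
225^2 ≡ 33
225^3 ≡ 47
225^4 ≡ 35
225^5 ≡ 497
225^6 ≡ 101
225^8 ≡ 171
225^10 ≡ 373
225^12 ≡ 188
225^15 ≡ 404
225^16 ≡ 256
225^20 ≡ 1
The smallest such exponent is 20, so the order of 225 is 20.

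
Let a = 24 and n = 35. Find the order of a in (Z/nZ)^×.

The order of 24 must divide φ(35) = φ(5·7) = (5−1)·(7−1) = 4·6 = 24 = 2^3 · 3.
Divisors of 24: 1, 2, 3, 4, 6, 8, 12, 24.
Test each divisor d:
24^1 ≡ 24 (mod 35)
24^2 ≡ 16 (mod 35)
24^3 ≡ 34 (mod 35)
24^4 ≡ 11 (mod 35)
24^6 ≡ 1 (mod 35) ✓
Hence ord(24) = 6.

6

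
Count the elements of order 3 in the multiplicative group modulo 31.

φ(31) = 31 − 1 = 30 = 2 · 3 · 5.
In a cyclic group of order 30, there are φ(d) elements of order d for each divisor d of 30, and zero for non-divisors.
3 | 30, and φ(3) = 3 − 1 = 2.

2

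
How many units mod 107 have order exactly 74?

0

φ(107) = 107 − 1 = 106 = 2 · 53.
(Z/107Z)^× is cyclic (|G| = 106); a cyclic group of order m has exactly φ(d) elements of each order d | m, and none otherwise.
74 does not divide 106, so no element of (Z/107Z)^× has order 74.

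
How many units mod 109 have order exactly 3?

2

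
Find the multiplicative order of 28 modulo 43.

42

ord(28) | φ(43) = 43 − 1 = 42 = 2 · 3 · 7.
Divisors of 42: 1, 2, 3, 6, 7, 14, 21, 42.
Check 28^d mod 43 for each divisor in increasing order:
28^1 ≡ 28
28^2 ≡ 10
28^3 ≡ 22
28^6 ≡ 11
28^7 ≡ 7
28^14 ≡ 6
28^21 ≡ 42
28^42 ≡ 1
The smallest such exponent is 42, so the order of 28 is 42.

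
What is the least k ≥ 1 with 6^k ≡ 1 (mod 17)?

16

Since 6 ∈ (Z/17Z)^×, its order divides φ(17) = 17 − 1 = 16 = 2^4.
Divisors of 16: 1, 2, 4, 8, 16.
Test each divisor d:
6^1 ≡ 6
6^2 ≡ 2
6^4 ≡ 4
6^8 ≡ 16
6^16 ≡ 1
So ord_17(6) = 16.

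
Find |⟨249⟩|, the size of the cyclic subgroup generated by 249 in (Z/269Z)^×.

Since 249 ∈ (Z/269Z)^×, its order divides φ(269) = 269 − 1 = 268 = 2^2 · 67.
Divisors of 268: 1, 2, 4, 67, 134, 268.
Compute 249^d (mod 269) for the divisors d until we hit 1:
249^1 ≡ 249 (mod 269)
249^2 ≡ 131 (mod 269)
249^4 ≡ 214 (mod 269)
249^67 ≡ 1 (mod 269) ✓
Therefore the multiplicative order of 249 modulo 269 is 67.

67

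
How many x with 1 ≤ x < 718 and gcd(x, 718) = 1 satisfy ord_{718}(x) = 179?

φ(718) = φ(2)·φ(359) = 1·358 = 358 = 2 · 179.
Since (Z/718Z)^× is cyclic of order 358, the number of elements of order d is φ(d) when d | 358 and 0 otherwise.
179 | 358, and φ(179) = 179 − 1 = 178.

178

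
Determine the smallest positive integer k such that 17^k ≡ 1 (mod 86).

21

By Lagrange's theorem, ord_86(17) divides φ(86) = φ(2)·φ(43) = 1·42 = 42 = 2 · 3 · 7.
Divisors of 42: 1, 2, 3, 6, 7, 14, 21, 42.
Test each divisor d:
17^1 ≡ 17 (mod 86)
17^2 ≡ 31 (mod 86)
17^3 ≡ 11 (mod 86)
17^6 ≡ 35 (mod 86)
17^7 ≡ 79 (mod 86)
17^14 ≡ 49 (mod 86)
17^21 ≡ 1 (mod 86) ✓
So ord_86(17) = 21.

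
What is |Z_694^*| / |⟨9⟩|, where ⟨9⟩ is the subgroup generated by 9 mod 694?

By Lagrange's theorem, ord_694(9) divides φ(694) = φ(2)·φ(347) = 1·346 = 346 = 2 · 173.
Divisors of 346: 1, 2, 173, 346.
Compute 9^d (mod 694) for the divisors d until we hit 1:
9^1 ≡ 9
9^2 ≡ 81
9^173 ≡ 1
So ord_694(9) = 173, hence |⟨9⟩| = 173.
[(Z/694Z)^× : ⟨9⟩] = 346/173 = 2.

2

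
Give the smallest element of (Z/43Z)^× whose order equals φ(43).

3

φ(43) = 43 − 1 = 42 = 2 · 3 · 7.
Test candidates g = 2, 3, … against the prime factors q ∈ {2, 3, 7} of φ(43): g is a generator iff g^(42/q) ≢ 1 for every such q.
g = 2: 2^21 ≡ 42; 2^14 ≡ 1 — hits 1, so not a primitive root.
g = 3: 3^21 ≡ 42; 3^14 ≡ 36; 3^6 ≡ 41 — none is 1, so 3 is a primitive root.
The smallest primitive root modulo 43 is 3.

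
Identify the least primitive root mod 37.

2

φ(37) = 37 − 1 = 36 = 2^2 · 3^2.
Test candidates g = 2, 3, … against the prime factors q ∈ {2, 3} of φ(37): g is a generator iff g^(36/q) ≢ 1 for every such q.
g = 2: 2^18 ≡ 36; 2^12 ≡ 26 — none is 1, so 2 is a primitive root.
So 2 is the smallest generator of (Z/37Z)^×.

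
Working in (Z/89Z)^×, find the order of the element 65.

By Lagrange's theorem, ord_89(65) divides φ(89) = 89 − 1 = 88 = 2^3 · 11.
Divisors of 88: 1, 2, 4, 8, 11, 22, 44, 88.
Evaluate successive powers at the divisors of 88:
65^1 ≡ 65
65^2 ≡ 42
65^4 ≡ 73
65^8 ≡ 78
65^11 ≡ 52
65^22 ≡ 34
65^44 ≡ 88
65^88 ≡ 1
So ord_89(65) = 88.

88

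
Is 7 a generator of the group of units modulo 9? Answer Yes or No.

No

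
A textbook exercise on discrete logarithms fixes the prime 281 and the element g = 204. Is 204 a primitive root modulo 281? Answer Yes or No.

No

φ(281) = 281 − 1 = 280 = 2^3 · 5 · 7.
204 is a primitive root mod 281 iff 204^(φ(281)/q) ≢ 1 for every prime q | φ(281), i.e. q ∈ {2, 5, 7}.
204^140 ≡ 280 (mod 281)  [q = 2: ≢ 1 ✓]
204^56 ≡ 1 (mod 281)  [q = 5: ≡ 1 ✗]
204^40 ≡ 249 (mod 281)  [q = 7: ≢ 1 ✓]
Since 204^56 ≡ 1, the order of 204 divides 56 < 280, so 204 is not a primitive root.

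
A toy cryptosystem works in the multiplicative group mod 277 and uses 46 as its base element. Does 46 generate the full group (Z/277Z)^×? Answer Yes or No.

Yes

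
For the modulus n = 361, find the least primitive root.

2

φ(361) = φ(19^2) = 19·(19−1) = 342 = 2 · 3^2 · 19.
g is a primitive root iff g^(342/q) ≢ 1 (mod 361) for each prime q ∈ {2, 3, 19}.
g = 2: 2^171 ≡ 360; 2^114 ≡ 292; 2^18 ≡ 58 — none is 1, so 2 is a primitive root.
So 2 is the smallest generator of (Z/361Z)^×.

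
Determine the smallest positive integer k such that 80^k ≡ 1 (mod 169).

12

The order of 80 must divide φ(169) = φ(13^2) = 13·(13−1) = 156 = 2^2 · 3 · 13.
Divisors of 156: 1, 2, 3, 4, 6, 12, 13, 26, 39, 52, 78, 156.
Check 80^d mod 169 for each divisor in increasing order:
80^1 ≡ 80 (mod 169)
80^2 ≡ 147 (mod 169)
80^3 ≡ 99 (mod 169)
80^4 ≡ 146 (mod 169)
80^6 ≡ 168 (mod 169)
80^12 ≡ 1 (mod 169) ✓
Therefore the multiplicative order of 80 modulo 169 is 12.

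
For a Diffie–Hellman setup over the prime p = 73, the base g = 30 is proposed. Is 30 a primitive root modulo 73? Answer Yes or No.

No

φ(73) = 73 − 1 = 72 = 2^3 · 3^2.
It suffices to check that the order of 30 is not a proper divisor of 72: compute 30^(72/q) for q ∈ {2, 3}.
30^36 ≡ 72 (mod 73)  [q = 2: ≢ 1 ✓]
30^24 ≡ 1 (mod 73)  [q = 3: ≡ 1 ✗]
The check at q = 3 fails, so 30 generates a proper subgroup.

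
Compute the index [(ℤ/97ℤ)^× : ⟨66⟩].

2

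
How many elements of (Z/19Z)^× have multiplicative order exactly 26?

φ(19) = 19 − 1 = 18 = 2 · 3^2.
In a cyclic group of order 18, there are φ(d) elements of order d for each divisor d of 18, and zero for non-divisors.
26 does not divide 18, so no element of (Z/19Z)^× has order 26.

0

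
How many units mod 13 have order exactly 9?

φ(13) = 13 − 1 = 12 = 2^2 · 3.
Since (Z/13Z)^× is cyclic of order 12, the number of elements of order d is φ(d) when d | 12 and 0 otherwise.
Since 9 ∤ 12, the count is 0.

0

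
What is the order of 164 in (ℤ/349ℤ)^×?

174

Since 164 ∈ (Z/349Z)^×, its order divides φ(349) = 349 − 1 = 348 = 2^2 · 3 · 29.
Divisors of 348: 1, 2, 3, 4, 6, 12, 29, 58, 87, 116, 174, 348.
Test each divisor d:
164^1 ≡ 164
164^2 ≡ 23
164^3 ≡ 282
164^4 ≡ 180
164^6 ≡ 301
164^12 ≡ 210
164^29 ≡ 227
164^58 ≡ 226
164^87 ≡ 348
164^116 ≡ 122
164^174 ≡ 1
Therefore the multiplicative order of 164 modulo 349 is 174.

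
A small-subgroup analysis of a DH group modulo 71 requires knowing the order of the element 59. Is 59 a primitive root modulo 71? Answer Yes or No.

Yes

φ(71) = 71 − 1 = 70 = 2 · 5 · 7.
It suffices to check that the order of 59 is not a proper divisor of 70: compute 59^(70/q) for q ∈ {2, 5, 7}.
59^35 ≡ 70 (mod 71)  [q = 2: ≢ 1 ✓]
59^14 ≡ 57 (mod 71)  [q = 5: ≢ 1 ✓]
59^10 ≡ 32 (mod 71)  [q = 7: ≢ 1 ✓]
None equal 1, so ord_71(59) = 70: 59 is a primitive root.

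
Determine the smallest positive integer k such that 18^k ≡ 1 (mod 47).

The order of 18 must divide φ(47) = 47 − 1 = 46 = 2 · 23.
Divisors of 46: 1, 2, 23, 46.
Evaluate successive powers at the divisors of 46:
18^1 ≡ 18 (mod 47)
18^2 ≡ 42 (mod 47)
18^23 ≡ 1 (mod 47) ✓
Hence ord(18) = 23.

23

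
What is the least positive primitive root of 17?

3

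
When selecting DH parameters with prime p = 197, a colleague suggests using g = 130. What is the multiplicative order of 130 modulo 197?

196

ord(130) | φ(197) = 197 − 1 = 196 = 2^2 · 7^2.
Divisors of 196: 1, 2, 4, 7, 14, 28, 49, 98, 196.
Compute 130^d (mod 197) for the divisors d until we hit 1:
130^1 ≡ 130 (mod 197)
130^2 ≡ 155 (mod 197)
130^4 ≡ 188 (mod 197)
130^7 ≡ 87 (mod 197)
130^14 ≡ 83 (mod 197)
130^28 ≡ 191 (mod 197)
130^49 ≡ 14 (mod 197)
130^98 ≡ 196 (mod 197)
130^196 ≡ 1 (mod 197) ✓
The smallest such exponent is 196, so the order of 130 is 196.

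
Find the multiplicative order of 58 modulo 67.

The order of 58 must divide φ(67) = 67 − 1 = 66 = 2 · 3 · 11.
Divisors of 66: 1, 2, 3, 6, 11, 22, 33, 66.
Compute 58^d (mod 67) for the divisors d until we hit 1:
58^1 ≡ 58 (mod 67)
58^2 ≡ 14 (mod 67)
58^3 ≡ 8 (mod 67)
58^6 ≡ 64 (mod 67)
58^11 ≡ 66 (mod 67)
58^22 ≡ 1 (mod 67) ✓
So ord_67(58) = 22.

22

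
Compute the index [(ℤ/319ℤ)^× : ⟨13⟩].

By Lagrange's theorem, ord_319(13) divides φ(319) = φ(11·29) = (11−1)·(29−1) = 10·28 = 280 = 2^3 · 5 · 7.
Divisors of 280: 1, 2, 4, 5, 7, 8, 10, 14, 20, 28, 35, 40, 56, 70, 140, 280.
Check 13^d mod 319 for each divisor in increasing order:
13^1 ≡ 13
13^2 ≡ 169
13^4 ≡ 170
13^5 ≡ 296
13^7 ≡ 260
13^8 ≡ 190
13^10 ≡ 210
13^14 ≡ 291
13^20 ≡ 78
13^28 ≡ 146
13^35 ≡ 318
13^40 ≡ 23
13^56 ≡ 262
13^70 ≡ 1
So ord_319(13) = 70, hence |⟨13⟩| = 70.
Index = |(Z/319Z)^×| / |⟨13⟩| = 280 / 70 = 4.

4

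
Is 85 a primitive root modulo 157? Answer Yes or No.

Yes

φ(157) = 157 − 1 = 156 = 2^2 · 3 · 13.
An element g generates (Z/157Z)^× iff g^(156/q) ≢ 1 (mod 157) for each prime q ∈ {2, 3, 13}.
85^78 ≡ 156 (mod 157)  [q = 2: ≢ 1 ✓]
85^52 ≡ 144 (mod 157)  [q = 3: ≢ 1 ✓]
85^12 ≡ 101 (mod 157)  [q = 13: ≢ 1 ✓]
All checks pass, so 85 has order 156 and is a primitive root modulo 157.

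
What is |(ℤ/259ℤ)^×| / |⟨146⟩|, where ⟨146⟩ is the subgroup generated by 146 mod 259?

By Lagrange's theorem, ord_259(146) divides φ(259) = φ(7·37) = (7−1)·(37−1) = 6·36 = 216 = 2^3 · 3^3.
Divisors of 216: 1, 2, 3, 4, 6, 8, 9, 12, 18, 24, 27, 36, 54, 72, 108, 216.
Compute 146^d (mod 259) for the divisors d until we hit 1:
146^1 ≡ 146 (mod 259)
146^2 ≡ 78 (mod 259)
146^3 ≡ 251 (mod 259)
146^4 ≡ 127 (mod 259)
146^6 ≡ 64 (mod 259)
146^8 ≡ 71 (mod 259)
146^9 ≡ 6 (mod 259)
146^12 ≡ 211 (mod 259)
146^18 ≡ 36 (mod 259)
146^24 ≡ 232 (mod 259)
146^27 ≡ 216 (mod 259)
146^36 ≡ 1 (mod 259) ✓
The order of 146 is 36, so the subgroup it generates has 36 elements.
[(Z/259Z)^× : ⟨146⟩] = 216/36 = 6.

6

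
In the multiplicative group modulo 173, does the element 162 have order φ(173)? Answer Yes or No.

φ(173) = 173 − 1 = 172 = 2^2 · 43.
An element g generates (Z/173Z)^× iff g^(172/q) ≢ 1 (mod 173) for each prime q ∈ {2, 43}.
162^86 ≡ 172 (mod 173)  [q = 2: ≢ 1 ✓]
162^4 ≡ 109 (mod 173)  [q = 43: ≢ 1 ✓]
All checks pass, so 162 has order 172 and is a primitive root modulo 173.

Yes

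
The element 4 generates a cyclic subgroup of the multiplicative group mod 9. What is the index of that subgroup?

2

By Lagrange's theorem, ord_9(4) divides φ(9) = φ(3^2) = 3·(3−1) = 6 = 2 · 3.
Divisors of 6: 1, 2, 3, 6.
Test each divisor d:
4^1 ≡ 4
4^2 ≡ 7
4^3 ≡ 1
So ord_9(4) = 3, hence |⟨4⟩| = 3.
The index is φ(9) / ord(4) = 6 / 3 = 2.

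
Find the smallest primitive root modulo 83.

φ(83) = 83 − 1 = 82 = 2 · 41.
g is a primitive root iff g^(82/q) ≢ 1 (mod 83) for each prime q ∈ {2, 41}.
g = 2: 2^41 ≡ 82; 2^2 ≡ 4 — none is 1, so 2 is a primitive root.
The smallest primitive root modulo 83 is 2.

2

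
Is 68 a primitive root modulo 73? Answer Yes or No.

Yes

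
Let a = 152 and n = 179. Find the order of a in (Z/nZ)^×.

178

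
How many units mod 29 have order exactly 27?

φ(29) = 29 − 1 = 28 = 2^2 · 7.
In a cyclic group of order 28, there are φ(d) elements of order d for each divisor d of 28, and zero for non-divisors.
27 does not divide 28, so no element of (Z/29Z)^× has order 27.

0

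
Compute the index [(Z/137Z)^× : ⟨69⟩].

2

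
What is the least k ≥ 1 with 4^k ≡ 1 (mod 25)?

10

By Lagrange's theorem, ord_25(4) divides φ(25) = φ(5^2) = 5·(5−1) = 20 = 2^2 · 5.
Divisors of 20: 1, 2, 4, 5, 10, 20.
Test each divisor d:
4^1 ≡ 4
4^2 ≡ 16
4^4 ≡ 6
4^5 ≡ 24
4^10 ≡ 1
Hence ord(4) = 10.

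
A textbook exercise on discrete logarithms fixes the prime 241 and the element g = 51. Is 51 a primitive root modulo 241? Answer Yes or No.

Yes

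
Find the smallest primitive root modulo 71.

φ(71) = 71 − 1 = 70 = 2 · 5 · 7.
g is a primitive root iff g^(70/q) ≢ 1 (mod 71) for each prime q ∈ {2, 5, 7}.
g = 2: 2^35 ≡ 1 — hits 1, so not a primitive root.
g = 3: 3^35 ≡ 1 — hits 1, so not a primitive root.
g = 4: 4^35 ≡ 1 — hits 1, so not a primitive root.
g = 5: 5^35 ≡ 1 — hits 1, so not a primitive root.
g = 6: 6^35 ≡ 1 — hits 1, so not a primitive root.
g = 7: 7^35 ≡ 70; 7^14 ≡ 54; 7^10 ≡ 45 — none is 1, so 7 is a primitive root.
So 7 is the smallest generator of (Z/71Z)^×.

7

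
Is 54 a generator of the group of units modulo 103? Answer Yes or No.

Yes

φ(103) = 103 − 1 = 102 = 2 · 3 · 17.
It suffices to check that the order of 54 is not a proper divisor of 102: compute 54^(102/q) for q ∈ {2, 3, 17}.
54^51 ≡ 102 (mod 103)  [q = 2: ≢ 1 ✓]
54^34 ≡ 46 (mod 103)  [q = 3: ≢ 1 ✓]
54^6 ≡ 14 (mod 103)  [q = 17: ≢ 1 ✓]
Every test exponent gives a nontrivial residue, hence 54 generates the full group.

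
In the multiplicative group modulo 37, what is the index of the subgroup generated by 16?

4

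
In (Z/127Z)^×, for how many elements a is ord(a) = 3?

φ(127) = 127 − 1 = 126 = 2 · 3^2 · 7.
(Z/127Z)^× is cyclic (|G| = 126); a cyclic group of order m has exactly φ(d) elements of each order d | m, and none otherwise.
3 | 126, and φ(3) = 3 − 1 = 2.

2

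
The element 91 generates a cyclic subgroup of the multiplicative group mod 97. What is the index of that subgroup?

Since 91 ∈ (Z/97Z)^×, its order divides φ(97) = 97 − 1 = 96 = 2^5 · 3.
Divisors of 96: 1, 2, 3, 4, 6, 8, 12, 16, 24, 32, 48, 96.
Test each divisor d:
91^1 ≡ 91
91^2 ≡ 36
91^3 ≡ 75
91^4 ≡ 35
91^6 ≡ 96
91^8 ≡ 61
91^12 ≡ 1
The order of 91 is 12, so the subgroup it generates has 12 elements.
The index is φ(97) / ord(91) = 96 / 12 = 8.

8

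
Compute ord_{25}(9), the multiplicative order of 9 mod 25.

10

ord(9) | φ(25) = φ(5^2) = 5·(5−1) = 20 = 2^2 · 5.
Divisors of 20: 1, 2, 4, 5, 10, 20.
Check 9^d mod 25 for each divisor in increasing order:
9^1 ≡ 9
9^2 ≡ 6
9^4 ≡ 11
9^5 ≡ 24
9^10 ≡ 1
So ord_25(9) = 10.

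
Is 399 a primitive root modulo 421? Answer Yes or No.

Yes

φ(421) = 421 − 1 = 420 = 2^2 · 3 · 5 · 7.
An element g generates (Z/421Z)^× iff g^(420/q) ≢ 1 (mod 421) for each prime q ∈ {2, 3, 5, 7}.
399^210 ≡ 420 (mod 421)  [q = 2: ≢ 1 ✓]
399^140 ≡ 20 (mod 421)  [q = 3: ≢ 1 ✓]
399^84 ≡ 377 (mod 421)  [q = 5: ≢ 1 ✓]
399^60 ≡ 33 (mod 421)  [q = 7: ≢ 1 ✓]
None equal 1, so ord_421(399) = 420: 399 is a primitive root.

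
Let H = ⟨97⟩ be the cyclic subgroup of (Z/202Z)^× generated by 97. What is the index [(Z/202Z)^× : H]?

4

ord(97) | φ(202) = φ(2)·φ(101) = 1·100 = 100 = 2^2 · 5^2.
Divisors of 100: 1, 2, 4, 5, 10, 20, 25, 50, 100.
Compute 97^d (mod 202) for the divisors d until we hit 1:
97^1 ≡ 97
97^2 ≡ 117
97^4 ≡ 155
97^5 ≡ 87
97^10 ≡ 95
97^20 ≡ 137
97^25 ≡ 1
The order of 97 is 25, so the subgroup it generates has 25 elements.
[(Z/202Z)^× : ⟨97⟩] = 100/25 = 4.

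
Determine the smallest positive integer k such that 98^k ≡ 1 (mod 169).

ord(98) | φ(169) = φ(13^2) = 13·(13−1) = 156 = 2^2 · 3 · 13.
Divisors of 156: 1, 2, 3, 4, 6, 12, 13, 26, 39, 52, 78, 156.
Check 98^d mod 169 for each divisor in increasing order:
98^1 ≡ 98
98^2 ≡ 140
98^3 ≡ 31
98^4 ≡ 165
98^6 ≡ 116
98^12 ≡ 105
98^13 ≡ 150
98^26 ≡ 23
98^39 ≡ 70
98^52 ≡ 22
98^78 ≡ 168
98^156 ≡ 1
Hence ord(98) = 156.

156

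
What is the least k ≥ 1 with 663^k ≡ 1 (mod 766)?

Since 663 ∈ (Z/766Z)^×, its order divides φ(766) = φ(2)·φ(383) = 1·382 = 382 = 2 · 191.
Divisors of 382: 1, 2, 191, 382.
Check 663^d mod 766 for each divisor in increasing order:
663^1 ≡ 663
663^2 ≡ 651
663^191 ≡ 765
663^382 ≡ 1
The smallest such exponent is 382, so the order of 663 is 382.

382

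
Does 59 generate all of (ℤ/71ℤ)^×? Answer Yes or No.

Yes

φ(71) = 71 − 1 = 70 = 2 · 5 · 7.
59 is a primitive root mod 71 iff 59^(φ(71)/q) ≢ 1 for every prime q | φ(71), i.e. q ∈ {2, 5, 7}.
59^35 ≡ 70 (mod 71)  [q = 2: ≢ 1 ✓]
59^14 ≡ 57 (mod 71)  [q = 5: ≢ 1 ✓]
59^10 ≡ 32 (mod 71)  [q = 7: ≢ 1 ✓]
All checks pass, so 59 has order 70 and is a primitive root modulo 71.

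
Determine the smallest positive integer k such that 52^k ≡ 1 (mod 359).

358

By Lagrange's theorem, ord_359(52) divides φ(359) = 359 − 1 = 358 = 2 · 179.
Divisors of 358: 1, 2, 179, 358.
Evaluate successive powers at the divisors of 358:
52^1 ≡ 52
52^2 ≡ 191
52^179 ≡ 358
52^358 ≡ 1
So ord_359(52) = 358.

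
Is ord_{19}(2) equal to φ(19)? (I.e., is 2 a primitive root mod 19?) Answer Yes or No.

φ(19) = 19 − 1 = 18 = 2 · 3^2.
An element g generates (Z/19Z)^× iff g^(18/q) ≢ 1 (mod 19) for each prime q ∈ {2, 3}.
2^9 ≡ 18 (mod 19)  [q = 2: ≢ 1 ✓]
2^6 ≡ 7 (mod 19)  [q = 3: ≢ 1 ✓]
None equal 1, so ord_19(2) = 18: 2 is a primitive root.

Yes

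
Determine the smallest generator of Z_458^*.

φ(458) = φ(2)·φ(229) = 1·228 = 228 = 2^2 · 3 · 19.
g is a primitive root iff g^(228/q) ≢ 1 (mod 458) for each prime q ∈ {2, 3, 19}.
g = 2: gcd(2, 458) = 2 > 1, not a unit — skip.
g = 3: 3^114 ≡ 1 — hits 1, so not a primitive root.
g = 4: gcd(4, 458) = 2 > 1, not a unit — skip.
g = 5: 5^114 ≡ 1 — hits 1, so not a primitive root.
g = 6: gcd(6, 458) = 2 > 1, not a unit — skip.
g = 7: 7^114 ≡ 457; 7^76 ≡ 323; 7^12 ≡ 43 — none is 1, so 7 is a primitive root.
So 7 is the smallest generator of (Z/458Z)^×.

7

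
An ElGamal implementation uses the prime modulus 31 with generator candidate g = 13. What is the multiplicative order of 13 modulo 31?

30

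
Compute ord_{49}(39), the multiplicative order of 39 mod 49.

21

The order of 39 must divide φ(49) = φ(7^2) = 7·(7−1) = 42 = 2 · 3 · 7.
Divisors of 42: 1, 2, 3, 6, 7, 14, 21, 42.
Evaluate successive powers at the divisors of 42:
39^1 ≡ 39 (mod 49)
39^2 ≡ 2 (mod 49)
39^3 ≡ 29 (mod 49)
39^6 ≡ 8 (mod 49)
39^7 ≡ 18 (mod 49)
39^14 ≡ 30 (mod 49)
39^21 ≡ 1 (mod 49) ✓
Hence ord(39) = 21.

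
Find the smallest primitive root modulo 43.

3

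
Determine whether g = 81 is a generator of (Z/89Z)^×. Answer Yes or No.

No

φ(89) = 89 − 1 = 88 = 2^3 · 11.
81 is a primitive root mod 89 iff 81^(φ(89)/q) ≢ 1 for every prime q | φ(89), i.e. q ∈ {2, 11}.
81^44 ≡ 1 (mod 89)  [q = 2: ≡ 1 ✗]
81^8 ≡ 4 (mod 89)  [q = 11: ≢ 1 ✓]
The check at q = 2 fails, so 81 generates a proper subgroup.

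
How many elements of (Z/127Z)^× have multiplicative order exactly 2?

1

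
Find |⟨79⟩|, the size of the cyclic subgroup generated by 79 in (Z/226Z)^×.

112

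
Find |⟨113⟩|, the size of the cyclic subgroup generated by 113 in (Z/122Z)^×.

10

Since 113 ∈ (Z/122Z)^×, its order divides φ(122) = φ(2)·φ(61) = 1·60 = 60 = 2^2 · 3 · 5.
Divisors of 60: 1, 2, 3, 4, 5, 6, 10, 12, 15, 20, 30, 60.
Check 113^d mod 122 for each divisor in increasing order:
113^1 ≡ 113
113^2 ≡ 81
113^3 ≡ 3
113^4 ≡ 95
113^5 ≡ 121
113^6 ≡ 9
113^10 ≡ 1
Therefore the multiplicative order of 113 modulo 122 is 10.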